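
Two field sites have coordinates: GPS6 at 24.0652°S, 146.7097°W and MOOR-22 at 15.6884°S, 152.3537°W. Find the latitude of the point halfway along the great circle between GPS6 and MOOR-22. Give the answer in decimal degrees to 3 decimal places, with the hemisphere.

19.899°S

Bx = cos φ₂ cos Δλ = 0.958079,  By = cos φ₂ sin Δλ = -0.094683
φₘ = atan2(sin φ₁ + sin φ₂, √((cos φ₁ + Bx)² + By²)) = -19.89902°
λₘ = λ₁ + atan2(By, cos φ₁ + Bx) = -149.60648°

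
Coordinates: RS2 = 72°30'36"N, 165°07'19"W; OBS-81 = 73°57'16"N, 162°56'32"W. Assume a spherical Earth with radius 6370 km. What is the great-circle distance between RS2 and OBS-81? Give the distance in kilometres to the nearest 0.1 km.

175.1 km

RS2: φ = +72.51000°, λ = -165.12194°
OBS-81: φ = +73.95444°, λ = -162.94222°
Δφ = 1.4444°,  Δλ = 2.1797°
a = sin²(Δφ/2) + cos φ₁ cos φ₂ sin²(Δλ/2) = 0.000189
c = 2·arcsin(√a) = 0.027492 rad = 1.5751°
d = R·c = 6370 × 0.027492 = 175.1 km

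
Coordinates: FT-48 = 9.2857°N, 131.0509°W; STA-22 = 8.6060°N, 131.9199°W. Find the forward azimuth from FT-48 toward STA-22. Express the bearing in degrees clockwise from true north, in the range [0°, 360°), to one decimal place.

Δλ = -0.8690°
y = sin Δλ · cos φ₂ = -0.014996
x = cos φ₁ sin φ₂ − sin φ₁ cos φ₂ cos Δλ = -0.011844
θ = atan2(y, x) = -128.3037° → 231.6963° (mod 360°)

231.7°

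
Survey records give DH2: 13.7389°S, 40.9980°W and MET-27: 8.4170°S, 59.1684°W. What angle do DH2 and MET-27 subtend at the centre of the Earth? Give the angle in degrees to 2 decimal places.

Δφ = 5.3219°,  Δλ = -18.1704°
a = sin²(Δφ/2) + cos φ₁ cos φ₂ sin²(Δλ/2) = 0.026114
c = 2·arcsin(√a) = 0.324623 rad = 18.5995°

18.60°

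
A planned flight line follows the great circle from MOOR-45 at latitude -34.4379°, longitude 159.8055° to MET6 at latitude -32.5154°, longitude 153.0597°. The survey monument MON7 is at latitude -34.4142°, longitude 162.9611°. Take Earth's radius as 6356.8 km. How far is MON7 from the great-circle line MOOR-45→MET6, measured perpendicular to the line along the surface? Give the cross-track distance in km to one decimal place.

82.5 km

δ₁₃ = central angle MOOR-45→MON7 = 0.045430 rad  (haversine)
θ₁₃ = bearing MOOR-45→MON7 = 90.371°,  θ₁₂ = bearing MOOR-45→MET6 = 286.981°
dₓₜ = R·arcsin(sin δ₁₃ · sin(θ₁₃ − θ₁₂)) = 6356.8·arcsin(0.04541·sin(-196.610°)) = 82.525 km
|dₓₜ| = 82.525 km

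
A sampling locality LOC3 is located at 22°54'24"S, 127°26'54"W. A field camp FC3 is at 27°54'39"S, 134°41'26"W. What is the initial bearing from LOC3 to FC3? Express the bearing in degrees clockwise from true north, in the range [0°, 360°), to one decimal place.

LOC3: φ = -22.90667°, λ = -127.44833°
FC3: φ = -27.91083°, λ = -134.69056°
Δλ = -7.2422°
y = sin Δλ · cos φ₂ = -0.111400
x = cos φ₁ sin φ₂ − sin φ₁ cos φ₂ cos Δλ = -0.089972
θ = atan2(y, x) = -128.9260° → 231.0740° (mod 360°)

231.1°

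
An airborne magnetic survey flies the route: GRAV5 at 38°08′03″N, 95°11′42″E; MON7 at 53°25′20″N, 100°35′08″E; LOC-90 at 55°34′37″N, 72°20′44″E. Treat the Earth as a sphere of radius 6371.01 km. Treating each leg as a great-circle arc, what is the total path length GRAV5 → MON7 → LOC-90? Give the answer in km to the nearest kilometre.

GRAV5: φ = +38.13417°, λ = +95.19500°
MON7: φ = +53.42222°, λ = +100.58556°
LOC-90: φ = +55.57694°, λ = +72.34556°
GRAV5→MON7: c = 0.274579 rad, d = 1749.35 km
MON7→LOC-90: c = 0.286650 rad, d = 1826.25 km
Total = 1749.35 + 1826.25 = 3575.59 km

3576 km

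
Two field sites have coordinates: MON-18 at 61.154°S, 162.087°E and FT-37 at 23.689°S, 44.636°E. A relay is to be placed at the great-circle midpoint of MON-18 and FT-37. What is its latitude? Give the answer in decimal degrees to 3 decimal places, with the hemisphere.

57.472°S

Bx = cos φ₂ cos Δλ = -0.422147,  By = cos φ₂ sin Δλ = -0.812632
φₘ = atan2(sin φ₁ + sin φ₂, √((cos φ₁ + Bx)² + By²)) = -57.47168°
λₘ = λ₁ + atan2(By, cos φ₁ + Bx) = 76.33148°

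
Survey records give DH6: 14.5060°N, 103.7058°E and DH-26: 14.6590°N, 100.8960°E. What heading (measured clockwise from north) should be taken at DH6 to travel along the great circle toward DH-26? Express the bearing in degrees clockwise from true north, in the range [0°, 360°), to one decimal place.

Δλ = -2.8098°
y = sin Δλ · cos φ₂ = -0.047425
x = cos φ₁ sin φ₂ − sin φ₁ cos φ₂ cos Δλ = 0.002962
θ = atan2(y, x) = -86.4265° → 273.5735° (mod 360°)

273.6°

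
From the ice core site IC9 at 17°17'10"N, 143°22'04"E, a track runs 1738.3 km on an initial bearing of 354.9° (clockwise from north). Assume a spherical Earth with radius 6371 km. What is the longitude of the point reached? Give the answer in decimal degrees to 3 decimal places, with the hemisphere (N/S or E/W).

141.734°E

IC9: φ = +17.28611°, λ = +143.36778°
δ = d/R = 1738.3/6371 = 0.272846 rad
φ₂ = arcsin(sin φ₁ cos δ + cos φ₁ sin δ cos θ)
   = arcsin(0.29714·0.96301 + 0.95483·0.26947·0.99604) = 32.84952°
λ₂ = λ₁ + atan2(sin θ sin δ cos φ₁, cos δ − sin φ₁ sin φ₂) = 141.73382°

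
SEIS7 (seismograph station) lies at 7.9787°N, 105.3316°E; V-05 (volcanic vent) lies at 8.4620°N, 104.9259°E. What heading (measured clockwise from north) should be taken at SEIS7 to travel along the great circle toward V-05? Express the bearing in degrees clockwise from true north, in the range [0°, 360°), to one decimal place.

Δλ = -0.4057°
y = sin Δλ · cos φ₂ = -0.007004
x = cos φ₁ sin φ₂ − sin φ₁ cos φ₂ cos Δλ = 0.008439
θ = atan2(y, x) = -39.6914° → 320.3086° (mod 360°)

320.3°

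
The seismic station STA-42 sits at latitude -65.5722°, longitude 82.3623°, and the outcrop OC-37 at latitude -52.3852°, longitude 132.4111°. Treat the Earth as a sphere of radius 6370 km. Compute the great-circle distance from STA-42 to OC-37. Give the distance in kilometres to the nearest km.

3108 km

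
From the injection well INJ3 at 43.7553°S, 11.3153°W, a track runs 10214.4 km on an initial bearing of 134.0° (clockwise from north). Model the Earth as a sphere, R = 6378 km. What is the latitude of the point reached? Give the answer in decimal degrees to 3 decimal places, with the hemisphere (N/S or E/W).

28.704°S

δ = d/R = 10214.4/6378 = 1.601505 rad
φ₂ = arcsin(sin φ₁ cos δ + cos φ₁ sin δ cos θ)
   = arcsin(-0.69158·-0.03070 + 0.72230·0.99953·-0.69466) = -28.70375°
λ₂ = λ₁ + atan2(sin θ sin δ cos φ₁, cos δ − sin φ₁ sin φ₂) = 113.62654°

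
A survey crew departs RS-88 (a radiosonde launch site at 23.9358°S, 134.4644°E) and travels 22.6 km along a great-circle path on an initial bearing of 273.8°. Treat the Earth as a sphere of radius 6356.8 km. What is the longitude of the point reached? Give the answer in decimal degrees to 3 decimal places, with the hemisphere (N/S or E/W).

134.242°E

δ = d/R = 22.6/6356.8 = 0.003555 rad
φ₂ = arcsin(sin φ₁ cos δ + cos φ₁ sin δ cos θ)
   = arcsin(-0.40571·0.99999 + 0.91400·0.00356·0.06627) = -23.92214°
λ₂ = λ₁ + atan2(sin θ sin δ cos φ₁, cos δ − sin φ₁ sin φ₂) = 134.24205°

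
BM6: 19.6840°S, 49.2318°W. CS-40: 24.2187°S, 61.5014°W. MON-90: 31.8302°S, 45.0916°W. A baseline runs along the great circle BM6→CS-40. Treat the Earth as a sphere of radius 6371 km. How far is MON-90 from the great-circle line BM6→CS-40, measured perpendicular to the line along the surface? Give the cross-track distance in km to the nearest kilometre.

1399 km

δ₁₃ = central angle BM6→MON-90 = 0.221694 rad  (haversine)
θ₁₃ = bearing BM6→MON-90 = 163.801°,  θ₁₂ = bearing BM6→CS-40 = 246.052°
dₓₜ = R·arcsin(sin δ₁₃ · sin(θ₁₃ − θ₁₂)) = 6371·arcsin(0.21988·sin(-82.250°)) = -1399.302 km
|dₓₜ| = 1399.302 km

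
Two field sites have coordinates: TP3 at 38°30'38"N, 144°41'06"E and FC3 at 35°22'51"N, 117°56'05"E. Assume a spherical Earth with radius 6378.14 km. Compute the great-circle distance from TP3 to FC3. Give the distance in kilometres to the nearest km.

2397 km

TP3: φ = +38.51056°, λ = +144.68500°
FC3: φ = +35.38083°, λ = +117.93472°
Δφ = -3.1297°,  Δλ = -26.7503°
a = sin²(Δφ/2) + cos φ₁ cos φ₂ sin²(Δλ/2) = 0.034885
c = 2·arcsin(√a) = 0.375759 rad = 21.5294°
d = R·c = 6378.14 × 0.375759 = 2396.6 km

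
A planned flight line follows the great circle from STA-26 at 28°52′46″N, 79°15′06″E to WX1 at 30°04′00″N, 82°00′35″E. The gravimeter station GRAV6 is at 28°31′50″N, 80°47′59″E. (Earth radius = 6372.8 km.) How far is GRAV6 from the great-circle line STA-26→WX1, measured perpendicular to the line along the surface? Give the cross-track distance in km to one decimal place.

102.3 km

STA-26: φ = +28.87944°, λ = +79.25167°
WX1: φ = +30.06667°, λ = +82.00972°
GRAV6: φ = +28.53056°, λ = +80.79972°
δ₁₃ = central angle STA-26→GRAV6 = 0.024468 rad  (haversine)
θ₁₃ = bearing STA-26→GRAV6 = 104.038°,  θ₁₂ = bearing STA-26→WX1 = 63.016°
dₓₜ = R·arcsin(sin δ₁₃ · sin(θ₁₃ − θ₁₂)) = 6372.8·arcsin(0.02447·sin(41.021°)) = 102.336 km
|dₓₜ| = 102.336 km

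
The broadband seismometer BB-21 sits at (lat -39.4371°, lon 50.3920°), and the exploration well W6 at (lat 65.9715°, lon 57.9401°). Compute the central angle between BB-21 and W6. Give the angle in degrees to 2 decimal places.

105.57°

Δφ = 105.4086°,  Δλ = 7.5481°
a = sin²(Δφ/2) + cos φ₁ cos φ₂ sin²(Δλ/2) = 0.634213
c = 2·arcsin(√a) = 1.842555 rad = 105.5706°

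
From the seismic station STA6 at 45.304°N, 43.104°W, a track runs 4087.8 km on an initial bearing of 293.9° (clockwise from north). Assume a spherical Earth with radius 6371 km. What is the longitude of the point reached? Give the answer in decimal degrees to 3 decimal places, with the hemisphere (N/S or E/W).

97.548°W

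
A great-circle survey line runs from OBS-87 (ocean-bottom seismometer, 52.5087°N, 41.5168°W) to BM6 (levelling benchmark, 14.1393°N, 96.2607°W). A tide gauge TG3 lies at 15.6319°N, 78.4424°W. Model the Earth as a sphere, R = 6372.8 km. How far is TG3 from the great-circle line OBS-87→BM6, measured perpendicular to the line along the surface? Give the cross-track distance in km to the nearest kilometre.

δ₁₃ = central angle OBS-87→TG3 = 0.819810 rad  (haversine)
θ₁₃ = bearing OBS-87→TG3 = 232.320°,  θ₁₂ = bearing OBS-87→BM6 = 249.539°
dₓₜ = R·arcsin(sin δ₁₃ · sin(θ₁₃ − θ₁₂)) = 6372.8·arcsin(0.73102·sin(-17.218°)) = -1390.010 km
|dₓₜ| = 1390.010 km

1390 km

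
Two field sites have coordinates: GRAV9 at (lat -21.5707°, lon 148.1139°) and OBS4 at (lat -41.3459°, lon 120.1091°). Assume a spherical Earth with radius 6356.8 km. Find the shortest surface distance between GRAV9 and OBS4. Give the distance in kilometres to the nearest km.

Δφ = -19.7752°,  Δλ = -28.0048°
a = sin²(Δφ/2) + cos φ₁ cos φ₂ sin²(Δλ/2) = 0.070361
c = 2·arcsin(√a) = 0.536938 rad = 30.7643°
d = R·c = 6356.8 × 0.536938 = 3413.2 km

3413 km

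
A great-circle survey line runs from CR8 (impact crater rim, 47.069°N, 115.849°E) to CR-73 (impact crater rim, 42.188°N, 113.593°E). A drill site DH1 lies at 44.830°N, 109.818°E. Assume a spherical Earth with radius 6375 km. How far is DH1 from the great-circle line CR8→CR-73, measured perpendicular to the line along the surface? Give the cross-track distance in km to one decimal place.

374.2 km

δ₁₃ = central angle CR8→DH1 = 0.082934 rad  (haversine)
θ₁₃ = bearing CR8→DH1 = 244.092°,  θ₁₂ = bearing CR8→CR-73 = 199.009°
dₓₜ = R·arcsin(sin δ₁₃ · sin(θ₁₃ − θ₁₂)) = 6375·arcsin(0.08284·sin(45.084°)) = 374.182 km
|dₓₜ| = 374.182 km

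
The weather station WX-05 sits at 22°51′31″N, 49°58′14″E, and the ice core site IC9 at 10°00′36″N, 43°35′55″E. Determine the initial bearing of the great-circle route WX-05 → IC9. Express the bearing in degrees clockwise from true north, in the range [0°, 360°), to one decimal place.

206.4°

WX-05: φ = +22.85861°, λ = +49.97056°
IC9: φ = +10.01000°, λ = +43.59861°
Δλ = -6.3719°
y = sin Δλ · cos φ₂ = -0.109293
x = cos φ₁ sin φ₂ − sin φ₁ cos φ₂ cos Δλ = -0.220013
θ = atan2(y, x) = -153.5838° → 206.4162° (mod 360°)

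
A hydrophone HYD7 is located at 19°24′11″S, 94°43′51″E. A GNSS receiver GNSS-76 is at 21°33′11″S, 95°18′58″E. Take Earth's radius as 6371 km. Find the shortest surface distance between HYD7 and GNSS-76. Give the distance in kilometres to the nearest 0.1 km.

246.7 km

HYD7: φ = -19.40306°, λ = +94.73083°
GNSS-76: φ = -21.55306°, λ = +95.31611°
Δφ = -2.1500°,  Δλ = 0.5853°
a = sin²(Δφ/2) + cos φ₁ cos φ₂ sin²(Δλ/2) = 0.000375
c = 2·arcsin(√a) = 0.038725 rad = 2.2188°
d = R·c = 6371 × 0.038725 = 246.7 km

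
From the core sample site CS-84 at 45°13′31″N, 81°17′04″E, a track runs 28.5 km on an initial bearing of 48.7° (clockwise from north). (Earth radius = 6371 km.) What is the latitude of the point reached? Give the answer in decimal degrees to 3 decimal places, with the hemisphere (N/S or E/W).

CS-84: φ = +45.22528°, λ = +81.28444°
δ = d/R = 28.5/6371 = 0.004473 rad
φ₂ = arcsin(sin φ₁ cos δ + cos φ₁ sin δ cos θ)
   = arcsin(0.70988·0.99999 + 0.70432·0.00447·0.66000) = 45.39411°
λ₂ = λ₁ + atan2(sin θ sin δ cos φ₁, cos δ − sin φ₁ sin φ₂) = 81.55865°

45.394°N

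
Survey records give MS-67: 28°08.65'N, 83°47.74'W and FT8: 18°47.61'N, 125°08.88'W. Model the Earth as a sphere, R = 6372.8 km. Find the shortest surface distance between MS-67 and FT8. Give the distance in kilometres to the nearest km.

4323 km

MS-67: φ = +28.14417°, λ = -83.79567°
FT8: φ = +18.79350°, λ = -125.14800°
Δφ = -9.3507°,  Δλ = -41.3523°
a = sin²(Δφ/2) + cos φ₁ cos φ₂ sin²(Δλ/2) = 0.110712
c = 2·arcsin(√a) = 0.678403 rad = 38.8696°
d = R·c = 6372.8 × 0.678403 = 4323.3 km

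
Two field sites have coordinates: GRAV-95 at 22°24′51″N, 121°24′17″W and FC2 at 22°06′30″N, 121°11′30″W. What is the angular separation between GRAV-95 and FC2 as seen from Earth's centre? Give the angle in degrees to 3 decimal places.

GRAV-95: φ = +22.41417°, λ = -121.40472°
FC2: φ = +22.10833°, λ = -121.19167°
Δφ = -0.3058°,  Δλ = 0.2131°
a = sin²(Δφ/2) + cos φ₁ cos φ₂ sin²(Δλ/2) = 0.000010
c = 2·arcsin(√a) = 0.006351 rad = 0.3639°

0.364°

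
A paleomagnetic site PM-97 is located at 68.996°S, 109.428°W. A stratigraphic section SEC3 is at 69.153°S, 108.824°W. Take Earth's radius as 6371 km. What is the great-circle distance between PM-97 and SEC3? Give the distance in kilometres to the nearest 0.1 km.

Δφ = -0.1570°,  Δλ = 0.6040°
a = sin²(Δφ/2) + cos φ₁ cos φ₂ sin²(Δλ/2) = 0.000005
c = 2·arcsin(√a) = 0.004657 rad = 0.2668°
d = R·c = 6371 × 0.004657 = 29.7 km

29.7 km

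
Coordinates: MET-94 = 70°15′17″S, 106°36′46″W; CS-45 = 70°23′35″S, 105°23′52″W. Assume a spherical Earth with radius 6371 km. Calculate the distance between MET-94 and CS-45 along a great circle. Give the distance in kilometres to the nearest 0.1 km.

48.0 km

MET-94: φ = -70.25472°, λ = -106.61278°
CS-45: φ = -70.39306°, λ = -105.39778°
Δφ = -0.1383°,  Δλ = 1.2150°
a = sin²(Δφ/2) + cos φ₁ cos φ₂ sin²(Δλ/2) = 0.000014
c = 2·arcsin(√a) = 0.007537 rad = 0.4318°
d = R·c = 6371 × 0.007537 = 48.0 km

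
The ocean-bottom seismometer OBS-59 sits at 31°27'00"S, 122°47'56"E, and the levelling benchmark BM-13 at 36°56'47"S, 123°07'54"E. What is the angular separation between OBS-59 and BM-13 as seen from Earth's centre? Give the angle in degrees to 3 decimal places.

OBS-59: φ = -31.45000°, λ = +122.79889°
BM-13: φ = -36.94639°, λ = +123.13167°
Δφ = -5.4964°,  Δλ = 0.3328°
a = sin²(Δφ/2) + cos φ₁ cos φ₂ sin²(Δλ/2) = 0.002305
c = 2·arcsin(√a) = 0.096050 rad = 5.5033°

5.503°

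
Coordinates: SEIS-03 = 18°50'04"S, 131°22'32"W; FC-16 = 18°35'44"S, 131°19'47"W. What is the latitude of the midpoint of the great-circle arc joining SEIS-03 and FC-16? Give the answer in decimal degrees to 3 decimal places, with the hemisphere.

SEIS-03: φ = -18.83444°, λ = -131.37556°
FC-16: φ = -18.59556°, λ = -131.32972°
Bx = cos φ₂ cos Δλ = 0.947793,  By = cos φ₂ sin Δλ = 0.000758
φₘ = atan2(sin φ₁ + sin φ₂, √((cos φ₁ + Bx)² + By²)) = -18.71500°
λₘ = λ₁ + atan2(By, cos φ₁ + Bx) = -131.35262°

18.715°S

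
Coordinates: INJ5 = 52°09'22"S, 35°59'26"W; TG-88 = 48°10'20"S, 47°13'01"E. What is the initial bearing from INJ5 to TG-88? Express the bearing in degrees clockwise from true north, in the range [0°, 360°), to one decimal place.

120.8°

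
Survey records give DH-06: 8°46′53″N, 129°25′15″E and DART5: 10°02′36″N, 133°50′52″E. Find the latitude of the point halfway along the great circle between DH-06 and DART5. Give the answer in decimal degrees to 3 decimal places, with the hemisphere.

DH-06: φ = +8.78139°, λ = +129.42083°
DART5: φ = +10.04333°, λ = +133.84778°
Bx = cos φ₂ cos Δλ = 0.981738,  By = cos φ₂ sin Δλ = 0.076005
φₘ = atan2(sin φ₁ + sin φ₂, √((cos φ₁ + Bx)² + By²)) = 9.41926°
λₘ = λ₁ + atan2(By, cos φ₁ + Bx) = 131.63026°

9.419°N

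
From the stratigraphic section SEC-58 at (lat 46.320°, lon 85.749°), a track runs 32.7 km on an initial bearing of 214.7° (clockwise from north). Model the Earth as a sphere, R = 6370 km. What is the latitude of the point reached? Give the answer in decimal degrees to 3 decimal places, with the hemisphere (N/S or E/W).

δ = d/R = 32.7/6370 = 0.005133 rad
φ₂ = arcsin(sin φ₁ cos δ + cos φ₁ sin δ cos θ)
   = arcsin(0.72321·0.99999 + 0.69063·0.00513·-0.82214) = 46.07793°
λ₂ = λ₁ + atan2(sin θ sin δ cos φ₁, cos δ − sin φ₁ sin φ₂) = 85.50762°

46.078°N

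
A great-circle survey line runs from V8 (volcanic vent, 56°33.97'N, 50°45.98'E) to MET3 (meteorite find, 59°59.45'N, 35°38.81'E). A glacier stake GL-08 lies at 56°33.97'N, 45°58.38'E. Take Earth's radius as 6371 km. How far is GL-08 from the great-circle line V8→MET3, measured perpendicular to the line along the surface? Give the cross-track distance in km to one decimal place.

136.1 km

V8: φ = +56.56617°, λ = +50.76633°
MET3: φ = +59.99083°, λ = +35.64683°
GL-08: φ = +56.56617°, λ = +45.97300°
δ₁₃ = central angle V8→GL-08 = 0.046085 rad  (haversine)
θ₁₃ = bearing V8→GL-08 = 272.000°,  θ₁₂ = bearing V8→MET3 = 299.625°
dₓₜ = R·arcsin(sin δ₁₃ · sin(θ₁₃ − θ₁₂)) = 6371·arcsin(0.04607·sin(-27.625°)) = -136.102 km
|dₓₜ| = 136.102 km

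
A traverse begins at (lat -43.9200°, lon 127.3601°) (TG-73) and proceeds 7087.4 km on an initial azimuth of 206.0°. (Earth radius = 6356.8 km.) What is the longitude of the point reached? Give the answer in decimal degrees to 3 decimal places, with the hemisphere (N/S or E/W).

5.704°E

δ = d/R = 7087.4/6356.8 = 1.114932 rad
φ₂ = arcsin(sin φ₁ cos δ + cos φ₁ sin δ cos θ)
   = arcsin(-0.69365·0.44024 + 0.72031·0.89788·-0.89879) = -62.45767°
λ₂ = λ₁ + atan2(sin θ sin δ cos φ₁, cos δ − sin φ₁ sin φ₂) = 5.70417°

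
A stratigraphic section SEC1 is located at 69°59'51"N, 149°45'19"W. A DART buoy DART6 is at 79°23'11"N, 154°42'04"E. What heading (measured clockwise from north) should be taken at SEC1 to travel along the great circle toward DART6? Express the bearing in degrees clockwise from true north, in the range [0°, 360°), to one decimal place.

SEC1: φ = +69.99750°, λ = -149.75528°
DART6: φ = +79.38639°, λ = +154.70111°
Δλ = -55.5436°
y = sin Δλ · cos φ₂ = -0.151871
x = cos φ₁ sin φ₂ − sin φ₁ cos φ₂ cos Δλ = 0.238287
θ = atan2(y, x) = -32.5112° → 327.4888° (mod 360°)

327.5°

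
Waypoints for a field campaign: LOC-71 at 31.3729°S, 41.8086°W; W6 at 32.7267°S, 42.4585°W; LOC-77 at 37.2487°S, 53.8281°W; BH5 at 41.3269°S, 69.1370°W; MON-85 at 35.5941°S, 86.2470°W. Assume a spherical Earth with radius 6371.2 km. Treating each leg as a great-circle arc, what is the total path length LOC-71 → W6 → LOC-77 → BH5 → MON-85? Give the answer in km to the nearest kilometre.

4321 km

LOC-71→W6: c = 0.025509 rad, d = 162.52 km
W6→LOC-77: c = 0.180546 rad, d = 1150.30 km
LOC-77→BH5: c = 0.218347 rad, d = 1391.13 km
BH5→MON-85: c = 0.253772 rad, d = 1616.83 km
Total = 162.52 + 1150.30 + 1391.13 + 1616.83 = 4320.78 km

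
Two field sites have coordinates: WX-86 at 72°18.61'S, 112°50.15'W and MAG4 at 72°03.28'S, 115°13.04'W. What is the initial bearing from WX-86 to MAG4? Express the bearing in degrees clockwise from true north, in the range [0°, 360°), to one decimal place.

WX-86: φ = -72.31017°, λ = -112.83583°
MAG4: φ = -72.05467°, λ = -115.21733°
Δλ = -2.3815°
y = sin Δλ · cos φ₂ = -0.012803
x = cos φ₁ sin φ₂ − sin φ₁ cos φ₂ cos Δλ = 0.004206
θ = atan2(y, x) = -71.8146° → 288.1854° (mod 360°)

288.2°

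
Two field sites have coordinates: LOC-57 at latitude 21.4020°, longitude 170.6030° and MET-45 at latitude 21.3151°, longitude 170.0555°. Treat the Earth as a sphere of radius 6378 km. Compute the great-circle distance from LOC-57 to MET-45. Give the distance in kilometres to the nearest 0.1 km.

57.6 km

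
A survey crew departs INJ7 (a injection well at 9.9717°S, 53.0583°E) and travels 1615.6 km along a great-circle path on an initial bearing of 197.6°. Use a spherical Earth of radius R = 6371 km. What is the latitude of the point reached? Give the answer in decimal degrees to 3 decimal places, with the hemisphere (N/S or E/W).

23.775°S

δ = d/R = 1615.6/6371 = 0.253587 rad
φ₂ = arcsin(sin φ₁ cos δ + cos φ₁ sin δ cos θ)
   = arcsin(-0.17316·0.96802 + 0.98489·0.25088·-0.95319) = -23.77496°
λ₂ = λ₁ + atan2(sin θ sin δ cos φ₁, cos δ − sin φ₁ sin φ₂) = 48.30346°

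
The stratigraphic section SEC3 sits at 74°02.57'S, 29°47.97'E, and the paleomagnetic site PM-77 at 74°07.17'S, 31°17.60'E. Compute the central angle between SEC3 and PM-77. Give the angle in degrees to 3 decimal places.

SEC3: φ = -74.04283°, λ = +29.79950°
PM-77: φ = -74.11950°, λ = +31.29333°
Δφ = -0.0767°,  Δλ = 1.4938°
a = sin²(Δφ/2) + cos φ₁ cos φ₂ sin²(Δλ/2) = 0.000013
c = 2·arcsin(√a) = 0.007275 rad = 0.4168°

0.417°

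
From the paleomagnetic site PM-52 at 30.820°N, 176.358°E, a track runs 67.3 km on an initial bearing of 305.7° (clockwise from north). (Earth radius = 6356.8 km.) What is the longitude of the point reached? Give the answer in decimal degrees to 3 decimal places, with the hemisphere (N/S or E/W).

175.782°E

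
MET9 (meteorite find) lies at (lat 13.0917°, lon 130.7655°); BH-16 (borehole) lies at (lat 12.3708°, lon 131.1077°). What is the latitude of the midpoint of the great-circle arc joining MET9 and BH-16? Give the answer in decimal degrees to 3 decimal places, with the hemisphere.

Bx = cos φ₂ cos Δλ = 0.976764,  By = cos φ₂ sin Δλ = 0.005834
φₘ = atan2(sin φ₁ + sin φ₂, √((cos φ₁ + Bx)² + By²)) = 12.73130°
λₘ = λ₁ + atan2(By, cos φ₁ + Bx) = 130.93684°

12.731°N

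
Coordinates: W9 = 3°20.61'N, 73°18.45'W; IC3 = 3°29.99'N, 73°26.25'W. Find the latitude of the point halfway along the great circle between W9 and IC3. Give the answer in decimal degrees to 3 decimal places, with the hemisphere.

W9: φ = +3.34350°, λ = -73.30750°
IC3: φ = +3.49983°, λ = -73.43750°
Bx = cos φ₂ cos Δλ = 0.998132,  By = cos φ₂ sin Δλ = -0.002265
φₘ = atan2(sin φ₁ + sin φ₂, √((cos φ₁ + Bx)² + By²)) = 3.42167°
λₘ = λ₁ + atan2(By, cos φ₁ + Bx) = -73.37249°

3.422°N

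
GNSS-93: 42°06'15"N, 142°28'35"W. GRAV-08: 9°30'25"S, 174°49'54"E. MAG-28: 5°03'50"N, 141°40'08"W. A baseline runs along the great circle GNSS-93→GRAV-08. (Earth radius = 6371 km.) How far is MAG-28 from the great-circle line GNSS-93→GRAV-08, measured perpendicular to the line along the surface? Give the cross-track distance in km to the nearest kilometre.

GNSS-93: φ = +42.10417°, λ = -142.47639°
GRAV-08: φ = -9.50694°, λ = +174.83167°
MAG-28: φ = +5.06389°, λ = -141.66889°
δ₁₃ = central angle GNSS-93→MAG-28 = 0.646597 rad  (haversine)
θ₁₃ = bearing GNSS-93→MAG-28 = 178.665°,  θ₁₂ = bearing GNSS-93→GRAV-08 = 227.697°
dₓₜ = R·arcsin(sin δ₁₃ · sin(θ₁₃ − θ₁₂)) = 6371·arcsin(0.60247·sin(-49.032°)) = -3008.848 km
|dₓₜ| = 3008.848 km

3009 km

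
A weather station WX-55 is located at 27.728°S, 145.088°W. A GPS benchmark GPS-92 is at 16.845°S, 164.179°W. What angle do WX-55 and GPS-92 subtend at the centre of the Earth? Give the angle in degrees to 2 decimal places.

20.70°

Δφ = 10.8830°,  Δλ = -19.0910°
a = sin²(Δφ/2) + cos φ₁ cos φ₂ sin²(Δλ/2) = 0.032290
c = 2·arcsin(√a) = 0.361352 rad = 20.7039°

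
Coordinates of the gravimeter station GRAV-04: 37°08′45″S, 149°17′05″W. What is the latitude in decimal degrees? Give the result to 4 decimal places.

37° + 8′/60 + 45″/3600 = 37 + 0.13333 + 0.01250 = 37.1458°

37.1458°S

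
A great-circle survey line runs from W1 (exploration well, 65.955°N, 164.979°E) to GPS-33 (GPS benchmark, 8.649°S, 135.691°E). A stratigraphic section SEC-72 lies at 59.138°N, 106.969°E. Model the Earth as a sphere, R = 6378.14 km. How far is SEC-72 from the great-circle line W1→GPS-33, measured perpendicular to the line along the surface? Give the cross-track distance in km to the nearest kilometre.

δ₁₃ = central angle W1→SEC-72 = 0.463157 rad  (haversine)
θ₁₃ = bearing W1→SEC-72 = 283.142°,  θ₁₂ = bearing W1→GPS-33 = 209.677°
dₓₜ = R·arcsin(sin δ₁₃ · sin(θ₁₃ − θ₁₂)) = 6378.14·arcsin(0.44677·sin(73.466°)) = 2823.034 km
|dₓₜ| = 2823.034 km

2823 km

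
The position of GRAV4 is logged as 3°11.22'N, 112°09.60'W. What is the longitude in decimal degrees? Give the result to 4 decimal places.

112.1600°W

112° + 9.60′/60 = 112 + 0.16000 = 112.1600°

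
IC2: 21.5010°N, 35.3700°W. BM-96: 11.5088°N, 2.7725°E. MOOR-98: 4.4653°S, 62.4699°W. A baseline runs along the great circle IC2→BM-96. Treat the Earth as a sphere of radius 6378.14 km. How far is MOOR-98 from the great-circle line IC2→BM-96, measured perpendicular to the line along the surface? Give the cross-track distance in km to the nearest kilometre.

3081 km

δ₁₃ = central angle IC2→MOOR-98 = 0.648128 rad  (haversine)
θ₁₃ = bearing IC2→MOOR-98 = 228.790°,  θ₁₂ = bearing IC2→BM-96 = 99.090°
dₓₜ = R·arcsin(sin δ₁₃ · sin(θ₁₃ − θ₁₂)) = 6378.14·arcsin(0.60370·sin(129.700°)) = 3080.951 km
|dₓₜ| = 3080.951 km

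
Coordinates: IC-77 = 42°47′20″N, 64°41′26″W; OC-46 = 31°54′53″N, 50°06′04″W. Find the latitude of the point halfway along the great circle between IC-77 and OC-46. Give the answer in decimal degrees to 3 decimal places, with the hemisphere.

37.575°N

IC-77: φ = +42.78889°, λ = -64.69056°
OC-46: φ = +31.91472°, λ = -50.10111°
Bx = cos φ₂ cos Δλ = 0.821466,  By = cos φ₂ sin Δλ = 0.213814
φₘ = atan2(sin φ₁ + sin φ₂, √((cos φ₁ + Bx)² + By²)) = 37.57541°
λₘ = λ₁ + atan2(By, cos φ₁ + Bx) = -56.86305°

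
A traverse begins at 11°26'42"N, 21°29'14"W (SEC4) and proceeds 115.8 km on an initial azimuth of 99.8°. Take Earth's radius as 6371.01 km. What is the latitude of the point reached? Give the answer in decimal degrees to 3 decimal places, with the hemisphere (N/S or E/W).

11.266°N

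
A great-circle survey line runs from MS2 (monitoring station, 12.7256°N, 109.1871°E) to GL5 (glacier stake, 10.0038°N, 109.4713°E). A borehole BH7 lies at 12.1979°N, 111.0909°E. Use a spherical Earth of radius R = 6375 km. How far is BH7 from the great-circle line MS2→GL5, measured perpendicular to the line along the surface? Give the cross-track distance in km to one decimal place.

δ₁₃ = central angle MS2→BH7 = 0.033726 rad  (haversine)
θ₁₃ = bearing MS2→BH7 = 105.641°,  θ₁₂ = bearing MS2→GL5 = 174.126°
dₓₜ = R·arcsin(sin δ₁₃ · sin(θ₁₃ − θ₁₂)) = 6375·arcsin(0.03372·sin(-68.486°)) = -200.021 km
|dₓₜ| = 200.021 km

200.0 km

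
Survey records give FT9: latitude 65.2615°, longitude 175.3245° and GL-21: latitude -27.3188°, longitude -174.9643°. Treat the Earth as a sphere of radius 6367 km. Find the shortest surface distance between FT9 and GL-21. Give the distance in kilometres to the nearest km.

10322 km

Δφ = -92.5803°,  Δλ = 9.7112°
a = sin²(Δφ/2) + cos φ₁ cos φ₂ sin²(Δλ/2) = 0.525174
c = 2·arcsin(√a) = 1.621165 rad = 92.8859°
d = R·c = 6367 × 1.621165 = 10322.0 km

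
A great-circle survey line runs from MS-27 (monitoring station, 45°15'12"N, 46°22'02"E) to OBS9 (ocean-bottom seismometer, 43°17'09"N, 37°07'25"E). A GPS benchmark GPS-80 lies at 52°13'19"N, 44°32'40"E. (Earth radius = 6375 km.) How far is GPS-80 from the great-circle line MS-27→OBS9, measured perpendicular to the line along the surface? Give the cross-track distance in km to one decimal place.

MS-27: φ = +45.25333°, λ = +46.36722°
OBS9: φ = +43.28583°, λ = +37.12361°
GPS-80: φ = +52.22194°, λ = +44.54444°
δ₁₃ = central angle MS-27→GPS-80 = 0.123411 rad  (haversine)
θ₁₃ = bearing MS-27→GPS-80 = 350.892°,  θ₁₂ = bearing MS-27→OBS9 = 256.710°
dₓₜ = R·arcsin(sin δ₁₃ · sin(θ₁₃ − θ₁₂)) = 6375·arcsin(0.12310·sin(94.182°)) = 784.639 km
|dₓₜ| = 784.639 km

784.6 km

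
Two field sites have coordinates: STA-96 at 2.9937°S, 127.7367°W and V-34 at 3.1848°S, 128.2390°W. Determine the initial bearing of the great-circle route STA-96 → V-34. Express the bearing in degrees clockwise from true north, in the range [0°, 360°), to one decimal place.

249.1°

Δλ = -0.5023°
y = sin Δλ · cos φ₂ = -0.008753
x = cos φ₁ sin φ₂ − sin φ₁ cos φ₂ cos Δλ = -0.003337
θ = atan2(y, x) = -110.8704° → 249.1296° (mod 360°)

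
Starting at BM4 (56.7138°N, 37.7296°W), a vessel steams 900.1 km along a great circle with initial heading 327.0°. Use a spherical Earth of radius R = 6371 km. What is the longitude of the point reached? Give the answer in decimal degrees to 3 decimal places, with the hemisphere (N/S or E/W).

47.516°W

δ = d/R = 900.1/6371 = 0.141281 rad
φ₂ = arcsin(sin φ₁ cos δ + cos φ₁ sin δ cos θ)
   = arcsin(0.83594·0.99004 + 0.54882·0.14081·0.83867) = 63.17936°
λ₂ = λ₁ + atan2(sin θ sin δ cos φ₁, cos δ − sin φ₁ sin φ₂) = -47.51580°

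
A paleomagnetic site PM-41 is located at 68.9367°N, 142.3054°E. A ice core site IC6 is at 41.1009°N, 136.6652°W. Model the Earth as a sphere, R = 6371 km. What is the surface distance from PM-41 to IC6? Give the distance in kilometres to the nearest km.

Δφ = -27.8358°,  Δλ = 81.0294°
a = sin²(Δφ/2) + cos φ₁ cos φ₂ sin²(Δλ/2) = 0.172154
c = 2·arcsin(√a) = 0.855697 rad = 49.0278°
d = R·c = 6371 × 0.855697 = 5451.6 km

5452 km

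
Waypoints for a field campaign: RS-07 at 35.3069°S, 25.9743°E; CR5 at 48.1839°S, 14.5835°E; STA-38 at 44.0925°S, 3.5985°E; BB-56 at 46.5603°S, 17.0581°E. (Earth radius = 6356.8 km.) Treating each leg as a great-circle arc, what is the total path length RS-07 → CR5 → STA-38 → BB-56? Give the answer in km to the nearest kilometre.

3749 km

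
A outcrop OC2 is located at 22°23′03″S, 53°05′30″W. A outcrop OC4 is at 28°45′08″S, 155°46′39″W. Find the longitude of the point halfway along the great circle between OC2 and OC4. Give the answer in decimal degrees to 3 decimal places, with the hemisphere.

102.529°W

OC2: φ = -22.38417°, λ = -53.09167°
OC4: φ = -28.75222°, λ = -155.77750°
Bx = cos φ₂ cos Δλ = -0.192529,  By = cos φ₂ sin Δλ = -0.855307
φₘ = atan2(sin φ₁ + sin φ₂, √((cos φ₁ + Bx)² + By²)) = -37.43389°
λₘ = λ₁ + atan2(By, cos φ₁ + Bx) = -102.52894°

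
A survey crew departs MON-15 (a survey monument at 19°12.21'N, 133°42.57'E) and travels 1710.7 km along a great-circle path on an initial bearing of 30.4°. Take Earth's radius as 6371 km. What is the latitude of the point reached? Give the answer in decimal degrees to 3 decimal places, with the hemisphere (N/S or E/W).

32.224°N

MON-15: φ = +19.20350°, λ = +133.70950°
δ = d/R = 1710.7/6371 = 0.268514 rad
φ₂ = arcsin(sin φ₁ cos δ + cos φ₁ sin δ cos θ)
   = arcsin(0.32892·0.96417 + 0.94436·0.26530·0.86251) = 32.22387°
λ₂ = λ₁ + atan2(sin θ sin δ cos φ₁, cos δ − sin φ₁ sin φ₂) = 142.84057°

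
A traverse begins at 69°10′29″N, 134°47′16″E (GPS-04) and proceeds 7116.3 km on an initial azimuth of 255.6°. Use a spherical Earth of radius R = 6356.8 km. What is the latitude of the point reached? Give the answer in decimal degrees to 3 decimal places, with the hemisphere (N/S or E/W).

GPS-04: φ = +69.17472°, λ = +134.78778°
δ = d/R = 7116.3/6356.8 = 1.119478 rad
φ₂ = arcsin(sin φ₁ cos δ + cos φ₁ sin δ cos θ)
   = arcsin(0.93467·0.43615 + 0.35552·0.89987·-0.24869) = 19.15326°
λ₂ = λ₁ + atan2(sin θ sin δ cos φ₁, cos δ − sin φ₁ sin φ₂) = 67.46710°

19.153°N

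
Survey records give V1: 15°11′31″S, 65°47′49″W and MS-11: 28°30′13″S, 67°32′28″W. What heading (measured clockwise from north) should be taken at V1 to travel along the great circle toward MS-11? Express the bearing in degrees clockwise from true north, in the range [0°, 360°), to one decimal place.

186.6°

V1: φ = -15.19194°, λ = -65.79694°
MS-11: φ = -28.50361°, λ = -67.54111°
Δλ = -1.7442°
y = sin Δλ · cos φ₂ = -0.026747
x = cos φ₁ sin φ₂ − sin φ₁ cos φ₂ cos Δλ = -0.230355
θ = atan2(y, x) = -173.3768° → 186.6232° (mod 360°)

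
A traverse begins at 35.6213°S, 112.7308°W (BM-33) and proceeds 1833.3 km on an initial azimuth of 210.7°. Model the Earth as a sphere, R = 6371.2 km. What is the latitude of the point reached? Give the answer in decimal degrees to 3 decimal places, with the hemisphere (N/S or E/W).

δ = d/R = 1833.3/6371.2 = 0.287748 rad
φ₂ = arcsin(sin φ₁ cos δ + cos φ₁ sin δ cos θ)
   = arcsin(-0.58243·0.95889 + 0.81288·0.28379·-0.85985) = -49.18636°
λ₂ = λ₁ + atan2(sin θ sin δ cos φ₁, cos δ − sin φ₁ sin φ₂) = -125.53840°

49.186°S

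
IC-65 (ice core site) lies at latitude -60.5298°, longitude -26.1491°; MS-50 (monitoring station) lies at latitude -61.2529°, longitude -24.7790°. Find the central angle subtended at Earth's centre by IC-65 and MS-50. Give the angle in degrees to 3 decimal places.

0.983°

Δφ = -0.7231°,  Δλ = 1.3701°
a = sin²(Δφ/2) + cos φ₁ cos φ₂ sin²(Δλ/2) = 0.000074
c = 2·arcsin(√a) = 0.017163 rad = 0.9834°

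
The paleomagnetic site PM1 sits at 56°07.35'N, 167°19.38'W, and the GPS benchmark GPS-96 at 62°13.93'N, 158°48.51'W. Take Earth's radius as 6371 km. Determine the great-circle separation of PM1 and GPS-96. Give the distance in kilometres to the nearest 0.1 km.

833.3 km

PM1: φ = +56.12250°, λ = -167.32300°
GPS-96: φ = +62.23217°, λ = -158.80850°
Δφ = 6.1097°,  Δλ = 8.5145°
a = sin²(Δφ/2) + cos φ₁ cos φ₂ sin²(Δλ/2) = 0.004271
c = 2·arcsin(√a) = 0.130801 rad = 7.4943°
d = R·c = 6371 × 0.130801 = 833.3 km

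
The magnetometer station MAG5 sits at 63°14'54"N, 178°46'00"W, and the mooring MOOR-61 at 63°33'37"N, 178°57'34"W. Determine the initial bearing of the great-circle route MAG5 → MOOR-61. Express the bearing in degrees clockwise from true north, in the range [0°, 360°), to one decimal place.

MAG5: φ = +63.24833°, λ = -178.76667°
MOOR-61: φ = +63.56028°, λ = -178.95944°
Δλ = -0.1928°
y = sin Δλ · cos φ₂ = -0.001498
x = cos φ₁ sin φ₂ − sin φ₁ cos φ₂ cos Δλ = 0.005447
θ = atan2(y, x) = -15.3789° → 344.6211° (mod 360°)

344.6°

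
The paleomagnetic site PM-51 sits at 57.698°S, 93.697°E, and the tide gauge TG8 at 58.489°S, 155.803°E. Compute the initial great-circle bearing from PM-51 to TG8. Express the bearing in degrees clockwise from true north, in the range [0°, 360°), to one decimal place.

118.3°

Δλ = 62.1060°
y = sin Δλ · cos φ₂ = 0.461937
x = cos φ₁ sin φ₂ − sin φ₁ cos φ₂ cos Δλ = -0.248902
θ = atan2(y, x) = 118.3168° → 118.3168° (mod 360°)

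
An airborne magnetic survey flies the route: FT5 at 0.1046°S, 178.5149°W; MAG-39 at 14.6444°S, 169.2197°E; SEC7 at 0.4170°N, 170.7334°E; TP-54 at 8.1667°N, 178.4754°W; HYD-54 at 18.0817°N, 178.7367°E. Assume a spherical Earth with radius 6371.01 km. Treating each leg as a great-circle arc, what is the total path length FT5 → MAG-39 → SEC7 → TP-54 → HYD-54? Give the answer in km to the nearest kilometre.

FT5→MAG-39: c = 0.330473 rad, d = 2105.44 km
MAG-39→SEC7: c = 0.264167 rad, d = 1683.01 km
SEC7→TP-54: c = 0.231330 rad, d = 1473.80 km
TP-54→HYD-54: c = 0.179402 rad, d = 1142.97 km
Total = 2105.44 + 1683.01 + 1473.80 + 1142.97 = 6405.23 km

6405 km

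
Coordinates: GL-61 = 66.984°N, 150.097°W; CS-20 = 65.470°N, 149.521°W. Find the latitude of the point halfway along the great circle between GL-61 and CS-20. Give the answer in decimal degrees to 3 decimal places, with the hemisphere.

Bx = cos φ₂ cos Δλ = 0.415149,  By = cos φ₂ sin Δλ = 0.004174
φₘ = atan2(sin φ₁ + sin φ₂, √((cos φ₁ + Bx)² + By²)) = 66.22727°
λₘ = λ₁ + atan2(By, cos φ₁ + Bx) = -149.80036°

66.227°N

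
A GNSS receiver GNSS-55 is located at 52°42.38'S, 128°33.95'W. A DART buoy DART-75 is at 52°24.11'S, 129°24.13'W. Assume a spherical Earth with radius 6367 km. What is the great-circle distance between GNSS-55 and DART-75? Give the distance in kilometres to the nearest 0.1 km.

65.9 km

GNSS-55: φ = -52.70633°, λ = -128.56583°
DART-75: φ = -52.40183°, λ = -129.40217°
Δφ = 0.3045°,  Δλ = -0.8363°
a = sin²(Δφ/2) + cos φ₁ cos φ₂ sin²(Δλ/2) = 0.000027
c = 2·arcsin(√a) = 0.010344 rad = 0.5927°
d = R·c = 6367 × 0.010344 = 65.9 km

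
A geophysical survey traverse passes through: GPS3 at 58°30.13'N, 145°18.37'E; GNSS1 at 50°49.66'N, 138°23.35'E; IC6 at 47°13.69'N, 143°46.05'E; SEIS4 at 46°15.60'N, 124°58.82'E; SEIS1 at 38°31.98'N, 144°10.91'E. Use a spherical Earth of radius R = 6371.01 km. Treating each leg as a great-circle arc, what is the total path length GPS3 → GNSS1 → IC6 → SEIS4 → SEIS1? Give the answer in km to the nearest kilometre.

4742 km

GPS3: φ = +58.50217°, λ = +145.30617°
GNSS1: φ = +50.82767°, λ = +138.38917°
IC6: φ = +47.22817°, λ = +143.76750°
SEIS4: φ = +46.26000°, λ = +124.98033°
SEIS1: φ = +38.53300°, λ = +144.18183°
GPS3→GNSS1: c = 0.150870 rad, d = 961.19 km
GNSS1→IC6: c = 0.087905 rad, d = 560.04 km
IC6→SEIS4: c = 0.224783 rad, d = 1432.09 km
SEIS4→SEIS1: c = 0.280807 rad, d = 1789.03 km
Total = 961.19 + 560.04 + 1432.09 + 1789.03 = 4742.36 km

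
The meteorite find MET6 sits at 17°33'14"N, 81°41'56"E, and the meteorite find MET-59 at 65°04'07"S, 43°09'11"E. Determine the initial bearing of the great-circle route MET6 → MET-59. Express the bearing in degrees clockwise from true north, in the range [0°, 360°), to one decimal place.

MET6: φ = +17.55389°, λ = +81.69889°
MET-59: φ = -65.06861°, λ = +43.15306°
Δλ = -38.5458°
y = sin Δλ · cos φ₂ = -0.262674
x = cos φ₁ sin φ₂ − sin φ₁ cos φ₂ cos Δλ = -0.964020
θ = atan2(y, x) = -164.7582° → 195.2418° (mod 360°)

195.2°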